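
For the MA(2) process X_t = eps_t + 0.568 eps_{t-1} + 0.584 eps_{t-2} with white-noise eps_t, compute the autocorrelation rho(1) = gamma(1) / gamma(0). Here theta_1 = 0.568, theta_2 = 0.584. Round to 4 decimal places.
\rho(1) = 0.5408

For an MA(q) process with theta_0 = 1, the autocovariance is
  gamma(k) = sigma^2 * sum_{i=0..q-k} theta_i * theta_{i+k},
and rho(k) = gamma(k) / gamma(0). Sigma^2 cancels.
  numerator   = (1)*(0.568) + (0.568)*(0.584) = 0.899712.
  denominator = (1)^2 + (0.568)^2 + (0.584)^2 = 1.66368.
  rho(1) = 0.899712 / 1.66368 = 0.5408.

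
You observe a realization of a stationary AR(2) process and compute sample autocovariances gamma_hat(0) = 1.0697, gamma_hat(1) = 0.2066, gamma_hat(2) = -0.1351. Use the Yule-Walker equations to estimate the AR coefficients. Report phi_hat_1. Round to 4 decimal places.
\hat\phi_{1} = 0.2260

The Yule-Walker equations for an AR(p) process read, in matrix form,
  Gamma_p phi = r_p,   with   (Gamma_p)_{ij} = gamma(|i - j|),
                       (r_p)_i = gamma(i),   i,j = 1..p.
Substitute the sample gammas (Toeplitz matrix and right-hand side of size 2):
  Gamma_p = [[1.0697, 0.2066], [0.2066, 1.0697]]
  r_p     = [0.2066, -0.1351]
Written out:
  1.0697 phi_1 + 0.2066 phi_2 = 0.2066
  0.2066 phi_1 + 1.0697 phi_2 = -0.1351
Solve by Cramer's rule:
  det = gamma(0)^2 - gamma(1)^2 = (1.0697)^2 - (0.2066)^2 = 1.14425809 - 0.04268356 = 1.10157453
  phi_hat_1 = [gamma(1) gamma(0) - gamma(1) gamma(2)] / det = [(0.2066)(1.0697) - (0.2066)(-0.1351)] / 1.10157453 = 0.24891168 / 1.10157453 = 0.226
  phi_hat_2 = [gamma(0) gamma(2) - gamma(1)^2] / det = [(1.0697)(-0.1351) - (0.2066)^2] / 1.10157453 = -0.18720003 / 1.10157453 = -0.1699
So phi_hat = [0.2260, -0.1699].
Therefore phi_hat_1 = 0.2260.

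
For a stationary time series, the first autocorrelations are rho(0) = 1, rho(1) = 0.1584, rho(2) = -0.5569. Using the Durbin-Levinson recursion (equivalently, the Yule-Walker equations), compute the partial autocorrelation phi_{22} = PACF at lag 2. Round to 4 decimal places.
\phi_{22} = -0.5970

The PACF at lag k is phi_{kk}, the last component of the solution
to the Yule-Walker system G_k phi = r_k where
  (G_k)_{ij} = rho(|i - j|), (r_k)_i = rho(i), i,j = 1..k.
Equivalently, Durbin-Levinson gives phi_{kk} iteratively:
  phi_{11} = rho(1)
  phi_{kk} = [rho(k) - sum_{j=1..k-1} phi_{k-1,j} rho(k-j)]
            / [1 - sum_{j=1..k-1} phi_{k-1,j} rho(j)],
  phi_{k,j} = phi_{k-1,j} - phi_{kk} phi_{k-1,k-j},  j = 1..k-1.
Step k = 1:
  phi_11 = rho(1) = 0.1584.
Step k = 2:
  phi_22 = [rho(2) - phi_11 rho(1)] / [1 - phi_11 rho(1)] = [-0.5569 - (0.1584)(0.1584)] / [1 - (0.1584)(0.1584)]
         = -0.58199056 / 0.97490944 = -0.597.
Therefore phi_{22} = -0.5970.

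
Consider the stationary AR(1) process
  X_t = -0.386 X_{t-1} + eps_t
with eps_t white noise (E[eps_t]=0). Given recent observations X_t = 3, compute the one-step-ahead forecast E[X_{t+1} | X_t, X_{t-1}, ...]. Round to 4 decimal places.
E[X_{t+1} \mid \mathcal F_t] = -1.1580

For an AR(p) model X_t = c + sum_i phi_i X_{t-i} + eps_t, the
one-step-ahead conditional mean is
  E[X_{t+1} | X_t, ...] = c + sum_i phi_i X_{t+1-i}.
Substitute known values:
  E[X_{t+1} | ...] = (-0.386) * (3)
                   = -1.1580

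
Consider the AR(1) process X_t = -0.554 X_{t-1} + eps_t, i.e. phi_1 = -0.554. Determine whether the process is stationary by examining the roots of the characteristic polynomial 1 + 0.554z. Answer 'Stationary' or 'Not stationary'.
\text{Stationary}

The AR(p) characteristic polynomial is P(z) = 1 + 0.554z.
Stationarity requires all roots to lie outside the unit circle, i.e. |z| > 1 for every root.
This is linear in z: 1 + (0.554) z = 0  =>  z = -1/(0.554) = -1.805054,  |z| = 1.805054.
Moduli of all roots: 1.8051.
All moduli strictly greater than 1? Yes.
Verdict: Stationary.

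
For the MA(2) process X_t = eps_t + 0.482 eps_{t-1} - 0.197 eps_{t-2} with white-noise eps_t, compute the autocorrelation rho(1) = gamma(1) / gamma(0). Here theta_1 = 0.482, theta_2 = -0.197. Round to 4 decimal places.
\rho(1) = 0.3045

For an MA(q) process with theta_0 = 1, the autocovariance is
  gamma(k) = sigma^2 * sum_{i=0..q-k} theta_i * theta_{i+k},
and rho(k) = gamma(k) / gamma(0). Sigma^2 cancels.
  numerator   = (1)*(0.482) + (0.482)*(-0.197) = 0.387046.
  denominator = (1)^2 + (0.482)^2 + (-0.197)^2 = 1.271133.
  rho(1) = 0.387046 / 1.271133 = 0.3045.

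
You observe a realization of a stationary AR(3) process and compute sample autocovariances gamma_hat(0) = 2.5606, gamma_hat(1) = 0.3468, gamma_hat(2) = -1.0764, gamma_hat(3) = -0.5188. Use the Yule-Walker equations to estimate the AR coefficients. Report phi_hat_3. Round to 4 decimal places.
\hat\phi_{3} = -0.0760

The Yule-Walker equations for an AR(p) process read, in matrix form,
  Gamma_p phi = r_p,   with   (Gamma_p)_{ij} = gamma(|i - j|),
                       (r_p)_i = gamma(i),   i,j = 1..p.
Substitute the sample gammas (Toeplitz matrix and right-hand side of size 3):
  Gamma_p = [[2.5606, 0.3468, -1.0764], [0.3468, 2.5606, 0.3468], [-1.0764, 0.3468, 2.5606]]
  r_p     = [0.3468, -1.0764, -0.5188]
Written out (R1..R3):
  (R1) 2.5606 phi_1 + 0.3468 phi_2 - 1.0764 phi_3 = 0.3468
  (R2) 0.3468 phi_1 + 2.5606 phi_2 + 0.3468 phi_3 = -1.0764
  (R3) -1.0764 phi_1 + 0.3468 phi_2 + 2.5606 phi_3 = -0.5188
Gaussian elimination:
  R2 <- R2 - (0.3468/2.5606) R1 = R2 - (0.135437) R1:  2.51363 phi_2 + 0.492584 phi_3 = -1.12337
  R3 <- R3 - (-1.0764/2.5606) R1 = R3 - (-0.42037) R1:  0.492584 phi_2 + 2.108113 phi_3 = -0.373016
  R3 <- R3 - (0.492584/2.51363) R2 = R3 - (0.195965) R2:  2.011584 phi_3 = -0.152874
Back-substitution:
  phi_hat_3 = -0.152874 / 2.011584 = -0.075997
  phi_hat_2 = (-1.12337 - (0.492584)(-0.075997)) / 2.51363 = -0.432018
  phi_hat_1 = (0.3468 - (0.3468)(-0.432018) - (-1.0764)(-0.075997)) / 2.5606 = 0.162001
So phi_hat = [0.1620, -0.4320, -0.0760].
Therefore phi_hat_3 = -0.0760.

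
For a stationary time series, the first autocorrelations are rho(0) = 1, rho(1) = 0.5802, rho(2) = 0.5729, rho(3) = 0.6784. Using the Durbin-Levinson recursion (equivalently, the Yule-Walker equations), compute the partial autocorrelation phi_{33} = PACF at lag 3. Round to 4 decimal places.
\phi_{33} = 0.4450

The PACF at lag k is phi_{kk}, the last component of the solution
to the Yule-Walker system G_k phi = r_k where
  (G_k)_{ij} = rho(|i - j|), (r_k)_i = rho(i), i,j = 1..k.
Equivalently, Durbin-Levinson gives phi_{kk} iteratively:
  phi_{11} = rho(1)
  phi_{kk} = [rho(k) - sum_{j=1..k-1} phi_{k-1,j} rho(k-j)]
            / [1 - sum_{j=1..k-1} phi_{k-1,j} rho(j)],
  phi_{k,j} = phi_{k-1,j} - phi_{kk} phi_{k-1,k-j},  j = 1..k-1.
Step k = 1:
  phi_11 = rho(1) = 0.5802.
Step k = 2:
  phi_22 = [rho(2) - phi_11 rho(1)] / [1 - phi_11 rho(1)] = [0.5729 - (0.5802)(0.5802)] / [1 - (0.5802)(0.5802)]
         = 0.23626796 / 0.66336796 = 0.356164.
  Update: phi_21 = phi_11 - phi_22 phi_11 = 0.5802 - (0.356164)(0.5802) = 0.373553.
Step k = 3:
  phi_33 = [rho(3) - phi_21 rho(2) - phi_22 rho(1)] / [1 - phi_21 rho(1) - phi_22 rho(2)]
    numerator   = 0.6784 - (0.373553)(0.5729) - (0.356164)(0.5802) = 0.2577447
    denominator = 1 - (0.373553)(0.5802) - (0.356164)(0.5729) = 0.57921776
  phi_33 = 0.2577447 / 0.57921776 = 0.445.
Therefore phi_{33} = 0.4450.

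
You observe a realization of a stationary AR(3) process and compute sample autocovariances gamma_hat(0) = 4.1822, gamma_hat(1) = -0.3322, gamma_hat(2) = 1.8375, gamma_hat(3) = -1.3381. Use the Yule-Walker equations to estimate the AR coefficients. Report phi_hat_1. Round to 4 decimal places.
\hat\phi_{1} = 0.0990

The Yule-Walker equations for an AR(p) process read, in matrix form,
  Gamma_p phi = r_p,   with   (Gamma_p)_{ij} = gamma(|i - j|),
                       (r_p)_i = gamma(i),   i,j = 1..p.
Substitute the sample gammas (Toeplitz matrix and right-hand side of size 3):
  Gamma_p = [[4.1822, -0.3322, 1.8375], [-0.3322, 4.1822, -0.3322], [1.8375, -0.3322, 4.1822]]
  r_p     = [-0.3322, 1.8375, -1.3381]
Written out (R1..R3):
  (R1) 4.1822 phi_1 - 0.3322 phi_2 + 1.8375 phi_3 = -0.3322
  (R2) -0.3322 phi_1 + 4.1822 phi_2 - 0.3322 phi_3 = 1.8375
  (R3) 1.8375 phi_1 - 0.3322 phi_2 + 4.1822 phi_3 = -1.3381
Gaussian elimination:
  R2 <- R2 - (-0.3322/4.1822) R1 = R2 - (-0.079432) R1:  4.155813 phi_2 - 0.186244 phi_3 = 1.811113
  R3 <- R3 - (1.8375/4.1822) R1 = R3 - (0.439362) R1:  -0.186244 phi_2 + 3.374872 phi_3 = -1.192144
  R3 <- R3 - (-0.186244/4.155813) R2 = R3 - (-0.044815) R2:  3.366526 phi_3 = -1.110978
Back-substitution:
  phi_hat_3 = -1.110978 / 3.366526 = -0.330007
  phi_hat_2 = (1.811113 - (-0.186244)(-0.330007)) / 4.155813 = 0.421013
  phi_hat_1 = (-0.3322 - (-0.3322)(0.421013) - (1.8375)(-0.330007)) / 4.1822 = 0.099003
So phi_hat = [0.0990, 0.4210, -0.3300].
Therefore phi_hat_1 = 0.0990.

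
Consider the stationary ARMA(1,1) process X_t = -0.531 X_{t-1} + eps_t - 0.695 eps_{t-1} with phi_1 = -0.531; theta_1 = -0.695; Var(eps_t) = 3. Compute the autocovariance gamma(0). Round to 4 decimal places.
\gamma(0) = 9.2799

Multiply the model equation by X_{t-k} and take expectations. With theta_0 = psi_0 = 1 and psi_j the MA(infinity) weights, this gives
  gamma(k) - sum_i phi_i gamma(k-i) = c_k,
  c_k = sigma^2 * sum_{j=k..q} theta_j psi_{j-k}   (c_k = 0 for k > q),
using gamma(-m) = gamma(m).
psi-weights needed (psi_j = theta_j + sum_i phi_i psi_{j-i}):
  psi_1 = theta_1 + phi_1 = -0.695 + (-0.531) = -1.226
Right-hand sides:
  c_0 = sigma^2 (1 + theta_1 psi_1) = 3 * (1 + (-0.695)(-1.226)) = 3 * 1.85207 = 5.55621
  c_1 = sigma^2 theta_1 = 3 * (-0.695) = -2.085
  c_2 = 0
Equations for k = 0 and k = 1 (AR order 1):
  gamma(0) = phi_1 gamma(1) + c_0
  gamma(1) = phi_1 gamma(0) + c_1
Substituting the second into the first: gamma(0) (1 - phi_1^2) = c_0 + phi_1 c_1, so
  gamma(0) = (c_0 + phi_1 c_1) / (1 - phi_1^2) = (5.55621 + (-0.531)(-2.085)) / (1 - (-0.531)^2) = 6.663345 / 0.718039 = 9.279921.
Therefore gamma(0) = 9.2799 (to 4 decimal places).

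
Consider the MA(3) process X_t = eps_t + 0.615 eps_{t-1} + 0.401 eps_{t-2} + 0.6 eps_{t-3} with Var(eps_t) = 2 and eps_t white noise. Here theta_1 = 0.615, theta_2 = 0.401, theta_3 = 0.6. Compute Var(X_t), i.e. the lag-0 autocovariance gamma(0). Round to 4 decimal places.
\gamma(0) = 3.7981

For an MA(q) process X_t = eps_t + sum_i theta_i eps_{t-i} with
Var(eps_t) = sigma^2, the variance is
  gamma(0) = sigma^2 * (1 + sum_i theta_i^2).
  sum_i theta_i^2 = (0.615)^2 + (0.401)^2 + (0.6)^2 = 0.378225 + 0.160801 + 0.36 = 0.899026.
  gamma(0) = 2 * (1 + 0.899026) = 2 * 1.899026 = 3.798052, which rounds to 3.7981.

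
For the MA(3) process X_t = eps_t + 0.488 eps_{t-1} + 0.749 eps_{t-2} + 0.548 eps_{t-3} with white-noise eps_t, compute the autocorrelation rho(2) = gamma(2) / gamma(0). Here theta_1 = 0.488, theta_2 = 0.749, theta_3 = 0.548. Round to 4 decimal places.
\rho(2) = 0.4841

For an MA(q) process with theta_0 = 1, the autocovariance is
  gamma(k) = sigma^2 * sum_{i=0..q-k} theta_i * theta_{i+k},
and rho(k) = gamma(k) / gamma(0). Sigma^2 cancels.
  numerator   = (1)*(0.749) + (0.488)*(0.548) = 1.016424.
  denominator = (1)^2 + (0.488)^2 + (0.749)^2 + (0.548)^2 = 2.099449.
  rho(2) = 1.016424 / 2.099449 = 0.4841.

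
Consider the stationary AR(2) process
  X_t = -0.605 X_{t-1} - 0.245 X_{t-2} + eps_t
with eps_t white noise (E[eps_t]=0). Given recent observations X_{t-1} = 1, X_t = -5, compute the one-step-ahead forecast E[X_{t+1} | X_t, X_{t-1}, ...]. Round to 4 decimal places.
E[X_{t+1} \mid \mathcal F_t] = 2.7800

For an AR(p) model X_t = c + sum_i phi_i X_{t-i} + eps_t, the
one-step-ahead conditional mean is
  E[X_{t+1} | X_t, ...] = c + sum_i phi_i X_{t+1-i}.
Substitute known values:
  E[X_{t+1} | ...] = (-0.605) * (-5) + (-0.245) * (1)
                   = 2.7800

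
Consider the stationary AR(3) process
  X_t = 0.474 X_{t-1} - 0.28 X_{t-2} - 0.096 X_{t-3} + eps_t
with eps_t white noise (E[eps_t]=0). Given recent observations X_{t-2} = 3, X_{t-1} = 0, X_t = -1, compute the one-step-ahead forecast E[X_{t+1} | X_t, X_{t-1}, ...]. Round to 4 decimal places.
E[X_{t+1} \mid \mathcal F_t] = -0.7620

For an AR(p) model X_t = c + sum_i phi_i X_{t-i} + eps_t, the
one-step-ahead conditional mean is
  E[X_{t+1} | X_t, ...] = c + sum_i phi_i X_{t+1-i}.
Substitute known values:
  E[X_{t+1} | ...] = (0.474) * (-1) + (-0.28) * (0) + (-0.096) * (3)
                   = -0.7620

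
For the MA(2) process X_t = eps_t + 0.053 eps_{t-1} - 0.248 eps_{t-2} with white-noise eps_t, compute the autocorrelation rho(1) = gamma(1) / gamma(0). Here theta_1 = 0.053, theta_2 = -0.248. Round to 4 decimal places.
\rho(1) = 0.0374

For an MA(q) process with theta_0 = 1, the autocovariance is
  gamma(k) = sigma^2 * sum_{i=0..q-k} theta_i * theta_{i+k},
and rho(k) = gamma(k) / gamma(0). Sigma^2 cancels.
  numerator   = (1)*(0.053) + (0.053)*(-0.248) = 0.039856.
  denominator = (1)^2 + (0.053)^2 + (-0.248)^2 = 1.064313.
  rho(1) = 0.039856 / 1.064313 = 0.0374.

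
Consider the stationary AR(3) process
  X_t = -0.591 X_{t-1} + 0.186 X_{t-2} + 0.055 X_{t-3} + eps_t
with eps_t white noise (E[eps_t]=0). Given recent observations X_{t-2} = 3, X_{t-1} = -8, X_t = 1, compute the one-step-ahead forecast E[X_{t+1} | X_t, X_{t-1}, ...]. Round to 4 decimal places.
E[X_{t+1} \mid \mathcal F_t] = -1.9140

For an AR(p) model X_t = c + sum_i phi_i X_{t-i} + eps_t, the
one-step-ahead conditional mean is
  E[X_{t+1} | X_t, ...] = c + sum_i phi_i X_{t+1-i}.
Substitute known values:
  E[X_{t+1} | ...] = (-0.591) * (1) + (0.186) * (-8) + (0.055) * (3)
                   = -1.9140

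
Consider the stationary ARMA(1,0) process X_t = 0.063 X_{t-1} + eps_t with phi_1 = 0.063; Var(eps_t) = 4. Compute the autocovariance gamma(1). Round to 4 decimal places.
\gamma(1) = 0.2530

Multiply the model equation by X_{t-k} and take expectations. With theta_0 = psi_0 = 1 and psi_j the MA(infinity) weights, this gives
  gamma(k) - sum_i phi_i gamma(k-i) = c_k,
  c_k = sigma^2 * sum_{j=k..q} theta_j psi_{j-k}   (c_k = 0 for k > q),
using gamma(-m) = gamma(m).
Pure AR (q = 0): c_0 = sigma^2 = 4, c_k = 0 for k >= 1.
Equations for k = 0 and k = 1 (AR order 1):
  gamma(0) = phi_1 gamma(1) + c_0
  gamma(1) = phi_1 gamma(0) + c_1
Substituting the second into the first: gamma(0) (1 - phi_1^2) = c_0 + phi_1 c_1, so
  gamma(0) = c_0 / (1 - phi_1^2) = 4 / (1 - (0.063)^2) = 4 / 0.996031 = 4.015939.
  gamma(1) = phi_1 gamma(0) = (0.063)(4.015939) = 0.253004.
Therefore gamma(1) = 0.2530 (to 4 decimal places).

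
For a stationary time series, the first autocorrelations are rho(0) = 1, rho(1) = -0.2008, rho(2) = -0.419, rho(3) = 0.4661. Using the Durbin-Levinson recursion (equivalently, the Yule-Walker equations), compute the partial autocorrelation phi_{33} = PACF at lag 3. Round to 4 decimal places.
\phi_{33} = 0.3319

The PACF at lag k is phi_{kk}, the last component of the solution
to the Yule-Walker system G_k phi = r_k where
  (G_k)_{ij} = rho(|i - j|), (r_k)_i = rho(i), i,j = 1..k.
Equivalently, Durbin-Levinson gives phi_{kk} iteratively:
  phi_{11} = rho(1)
  phi_{kk} = [rho(k) - sum_{j=1..k-1} phi_{k-1,j} rho(k-j)]
            / [1 - sum_{j=1..k-1} phi_{k-1,j} rho(j)],
  phi_{k,j} = phi_{k-1,j} - phi_{kk} phi_{k-1,k-j},  j = 1..k-1.
Step k = 1:
  phi_11 = rho(1) = -0.2008.
Step k = 2:
  phi_22 = [rho(2) - phi_11 rho(1)] / [1 - phi_11 rho(1)] = [-0.419 - (-0.2008)(-0.2008)] / [1 - (-0.2008)(-0.2008)]
         = -0.45932064 / 0.95967936 = -0.478619.
  Update: phi_21 = phi_11 - phi_22 phi_11 = -0.2008 - (-0.478619)(-0.2008) = -0.296907.
Step k = 3:
  phi_33 = [rho(3) - phi_21 rho(2) - phi_22 rho(1)] / [1 - phi_21 rho(1) - phi_22 rho(2)]
    numerator   = 0.4661 - (-0.296907)(-0.419) - (-0.478619)(-0.2008) = 0.24558944
    denominator = 1 - (-0.296907)(-0.2008) - (-0.478619)(-0.419) = 0.73983984
  phi_33 = 0.24558944 / 0.73983984 = 0.3319.
Therefore phi_{33} = 0.3319.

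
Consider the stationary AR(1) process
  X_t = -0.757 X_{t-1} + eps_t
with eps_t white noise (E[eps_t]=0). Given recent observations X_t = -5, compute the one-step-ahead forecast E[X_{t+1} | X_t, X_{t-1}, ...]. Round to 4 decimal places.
E[X_{t+1} \mid \mathcal F_t] = 3.7850

For an AR(p) model X_t = c + sum_i phi_i X_{t-i} + eps_t, the
one-step-ahead conditional mean is
  E[X_{t+1} | X_t, ...] = c + sum_i phi_i X_{t+1-i}.
Substitute known values:
  E[X_{t+1} | ...] = (-0.757) * (-5)
                   = 3.7850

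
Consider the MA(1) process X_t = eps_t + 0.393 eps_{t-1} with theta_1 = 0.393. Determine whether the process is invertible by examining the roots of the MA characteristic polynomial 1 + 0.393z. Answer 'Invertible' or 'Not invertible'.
\text{Invertible}

The MA(q) characteristic polynomial is P(z) = 1 + 0.393z.
Invertibility requires all roots to lie outside the unit circle, i.e. |z| > 1 for every root.
This is linear in z: 1 + (0.393) z = 0  =>  z = -1/(0.393) = -2.544529,  |z| = 2.544529.
Moduli of all roots: 2.5445.
All moduli strictly greater than 1? Yes.
Verdict: Invertible.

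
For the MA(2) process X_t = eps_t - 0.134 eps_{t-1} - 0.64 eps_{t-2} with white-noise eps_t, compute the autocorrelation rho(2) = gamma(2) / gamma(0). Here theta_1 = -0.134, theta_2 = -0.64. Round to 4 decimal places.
\rho(2) = -0.4483

For an MA(q) process with theta_0 = 1, the autocovariance is
  gamma(k) = sigma^2 * sum_{i=0..q-k} theta_i * theta_{i+k},
and rho(k) = gamma(k) / gamma(0). Sigma^2 cancels.
  numerator   = (1)*(-0.64) = -0.64.
  denominator = (1)^2 + (-0.134)^2 + (-0.64)^2 = 1.427556.
  rho(2) = -0.64 / 1.427556 = -0.4483.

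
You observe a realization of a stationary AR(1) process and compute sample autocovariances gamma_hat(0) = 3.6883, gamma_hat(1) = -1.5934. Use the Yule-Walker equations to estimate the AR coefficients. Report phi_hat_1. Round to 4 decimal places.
\hat\phi_{1} = -0.4320

The Yule-Walker equations for an AR(p) process read, in matrix form,
  Gamma_p phi = r_p,   with   (Gamma_p)_{ij} = gamma(|i - j|),
                       (r_p)_i = gamma(i),   i,j = 1..p.
Substitute the sample gammas (Toeplitz matrix and right-hand side of size 1):
  Gamma_p = [[3.6883]]
  r_p     = [-1.5934]
With p = 1 this is the single equation gamma(0) phi_1 = gamma(1):
  phi_hat_1 = gamma(1) / gamma(0) = -1.5934 / 3.6883 = -0.4320.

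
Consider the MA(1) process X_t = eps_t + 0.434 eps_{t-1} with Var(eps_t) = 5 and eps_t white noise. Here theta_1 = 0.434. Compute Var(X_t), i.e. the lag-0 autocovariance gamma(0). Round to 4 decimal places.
\gamma(0) = 5.9418

For an MA(q) process X_t = eps_t + sum_i theta_i eps_{t-i} with
Var(eps_t) = sigma^2, the variance is
  gamma(0) = sigma^2 * (1 + sum_i theta_i^2).
  sum_i theta_i^2 = (0.434)^2 = 0.188356.
  gamma(0) = 5 * (1 + 0.188356) = 5 * 1.188356 = 5.94178, which rounds to 5.9418.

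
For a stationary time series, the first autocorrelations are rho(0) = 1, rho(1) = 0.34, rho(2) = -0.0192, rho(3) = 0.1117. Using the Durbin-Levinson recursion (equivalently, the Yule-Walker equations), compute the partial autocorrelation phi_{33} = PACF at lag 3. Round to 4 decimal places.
\phi_{33} = 0.1980

The PACF at lag k is phi_{kk}, the last component of the solution
to the Yule-Walker system G_k phi = r_k where
  (G_k)_{ij} = rho(|i - j|), (r_k)_i = rho(i), i,j = 1..k.
Equivalently, Durbin-Levinson gives phi_{kk} iteratively:
  phi_{11} = rho(1)
  phi_{kk} = [rho(k) - sum_{j=1..k-1} phi_{k-1,j} rho(k-j)]
            / [1 - sum_{j=1..k-1} phi_{k-1,j} rho(j)],
  phi_{k,j} = phi_{k-1,j} - phi_{kk} phi_{k-1,k-j},  j = 1..k-1.
Step k = 1:
  phi_11 = rho(1) = 0.34.
Step k = 2:
  phi_22 = [rho(2) - phi_11 rho(1)] / [1 - phi_11 rho(1)] = [-0.0192 - (0.34)(0.34)] / [1 - (0.34)(0.34)]
         = -0.1348 / 0.8844 = -0.15242.
  Update: phi_21 = phi_11 - phi_22 phi_11 = 0.34 - (-0.15242)(0.34) = 0.391823.
Step k = 3:
  phi_33 = [rho(3) - phi_21 rho(2) - phi_22 rho(1)] / [1 - phi_21 rho(1) - phi_22 rho(2)]
    numerator   = 0.1117 - (0.391823)(-0.0192) - (-0.15242)(0.34) = 0.1710457
    denominator = 1 - (0.391823)(0.34) - (-0.15242)(-0.0192) = 0.86385382
  phi_33 = 0.1710457 / 0.86385382 = 0.198.
Therefore phi_{33} = 0.1980.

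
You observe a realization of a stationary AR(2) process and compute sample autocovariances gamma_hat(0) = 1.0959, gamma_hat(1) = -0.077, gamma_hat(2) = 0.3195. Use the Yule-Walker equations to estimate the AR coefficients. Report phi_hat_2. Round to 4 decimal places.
\hat\phi_{2} = 0.2880

The Yule-Walker equations for an AR(p) process read, in matrix form,
  Gamma_p phi = r_p,   with   (Gamma_p)_{ij} = gamma(|i - j|),
                       (r_p)_i = gamma(i),   i,j = 1..p.
Substitute the sample gammas (Toeplitz matrix and right-hand side of size 2):
  Gamma_p = [[1.0959, -0.077], [-0.077, 1.0959]]
  r_p     = [-0.077, 0.3195]
Written out:
  1.0959 phi_1 - 0.077 phi_2 = -0.077
  -0.077 phi_1 + 1.0959 phi_2 = 0.3195
Solve by Cramer's rule:
  det = gamma(0)^2 - gamma(1)^2 = (1.0959)^2 - (-0.077)^2 = 1.20099681 - 0.005929 = 1.19506781
  phi_hat_1 = [gamma(1) gamma(0) - gamma(1) gamma(2)] / det = [(-0.077)(1.0959) - (-0.077)(0.3195)] / 1.19506781 = -0.0597828 / 1.19506781 = -0.05
  phi_hat_2 = [gamma(0) gamma(2) - gamma(1)^2] / det = [(1.0959)(0.3195) - (-0.077)^2] / 1.19506781 = 0.34421105 / 1.19506781 = 0.288
So phi_hat = [-0.0500, 0.2880].
Therefore phi_hat_2 = 0.2880.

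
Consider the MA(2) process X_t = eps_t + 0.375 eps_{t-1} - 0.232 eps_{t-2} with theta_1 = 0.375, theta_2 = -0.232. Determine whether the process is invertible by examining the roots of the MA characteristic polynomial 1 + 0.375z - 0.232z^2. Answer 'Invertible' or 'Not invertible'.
\text{Invertible}

The MA(q) characteristic polynomial is P(z) = 1 + 0.375z - 0.232z^2.
Invertibility requires all roots to lie outside the unit circle, i.e. |z| > 1 for every root.
Set 1 + (0.375) z + (-0.232) z^2 = 0, i.e. a z^2 + b z + c = 0 with a = -0.232, b = 0.375, c = 1.
Discriminant D = b^2 - 4ac = (0.375)^2 - 4*(-0.232)*1 = 0.140625 - (-0.928) = 1.068625.
D >= 0, so the roots are real: z = (-b +/- sqrt(D)) / (2a) = (-0.375 +/- 1.033743) / (-0.464).
  z_1 = (-0.375 + 1.033743) / (-0.464) = -1.4197,   |z_1| = 1.4197.
  z_2 = (-0.375 - 1.033743) / (-0.464) = 3.0361,   |z_2| = 3.0361.
Moduli of all roots: 1.4197, 3.0361.
All moduli strictly greater than 1? Yes.
Verdict: Invertible.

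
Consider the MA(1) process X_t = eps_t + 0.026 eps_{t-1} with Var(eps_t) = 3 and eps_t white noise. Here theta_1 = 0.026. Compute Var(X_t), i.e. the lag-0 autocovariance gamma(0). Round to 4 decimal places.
\gamma(0) = 3.0020

For an MA(q) process X_t = eps_t + sum_i theta_i eps_{t-i} with
Var(eps_t) = sigma^2, the variance is
  gamma(0) = sigma^2 * (1 + sum_i theta_i^2).
  sum_i theta_i^2 = (0.026)^2 = 0.000676.
  gamma(0) = 3 * (1 + 0.000676) = 3 * 1.000676 = 3.002028, which rounds to 3.0020.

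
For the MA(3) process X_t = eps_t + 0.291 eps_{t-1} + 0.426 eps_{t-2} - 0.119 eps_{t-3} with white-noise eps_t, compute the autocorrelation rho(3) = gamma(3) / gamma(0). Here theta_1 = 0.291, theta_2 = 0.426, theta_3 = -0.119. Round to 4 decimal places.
\rho(3) = -0.0929

For an MA(q) process with theta_0 = 1, the autocovariance is
  gamma(k) = sigma^2 * sum_{i=0..q-k} theta_i * theta_{i+k},
and rho(k) = gamma(k) / gamma(0). Sigma^2 cancels.
  numerator   = (1)*(-0.119) = -0.119.
  denominator = (1)^2 + (0.291)^2 + (0.426)^2 + (-0.119)^2 = 1.280318.
  rho(3) = -0.119 / 1.280318 = -0.0929.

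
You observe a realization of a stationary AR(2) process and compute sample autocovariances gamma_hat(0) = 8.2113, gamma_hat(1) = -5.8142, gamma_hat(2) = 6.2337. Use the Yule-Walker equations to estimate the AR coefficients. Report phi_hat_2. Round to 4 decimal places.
\hat\phi_{2} = 0.5170

The Yule-Walker equations for an AR(p) process read, in matrix form,
  Gamma_p phi = r_p,   with   (Gamma_p)_{ij} = gamma(|i - j|),
                       (r_p)_i = gamma(i),   i,j = 1..p.
Substitute the sample gammas (Toeplitz matrix and right-hand side of size 2):
  Gamma_p = [[8.2113, -5.8142], [-5.8142, 8.2113]]
  r_p     = [-5.8142, 6.2337]
Written out:
  8.2113 phi_1 - 5.8142 phi_2 = -5.8142
  -5.8142 phi_1 + 8.2113 phi_2 = 6.2337
Solve by Cramer's rule:
  det = gamma(0)^2 - gamma(1)^2 = (8.2113)^2 - (-5.8142)^2 = 67.42544769 - 33.80492164 = 33.62052605
  phi_hat_1 = [gamma(1) gamma(0) - gamma(1) gamma(2)] / det = [(-5.8142)(8.2113) - (-5.8142)(6.2337)] / 33.62052605 = -11.49816192 / 33.62052605 = -0.342
  phi_hat_2 = [gamma(0) gamma(2) - gamma(1)^2] / det = [(8.2113)(6.2337) - (-5.8142)^2] / 33.62052605 = 17.38185917 / 33.62052605 = 0.517
So phi_hat = [-0.3420, 0.5170].
Therefore phi_hat_2 = 0.5170.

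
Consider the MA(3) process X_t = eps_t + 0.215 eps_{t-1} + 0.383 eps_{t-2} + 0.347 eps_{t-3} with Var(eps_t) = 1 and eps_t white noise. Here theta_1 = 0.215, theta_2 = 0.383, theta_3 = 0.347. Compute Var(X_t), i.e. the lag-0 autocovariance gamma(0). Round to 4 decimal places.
\gamma(0) = 1.3133

For an MA(q) process X_t = eps_t + sum_i theta_i eps_{t-i} with
Var(eps_t) = sigma^2, the variance is
  gamma(0) = sigma^2 * (1 + sum_i theta_i^2).
  sum_i theta_i^2 = (0.215)^2 + (0.383)^2 + (0.347)^2 = 0.046225 + 0.146689 + 0.120409 = 0.313323.
  gamma(0) = 1 * (1 + 0.313323) = 1 * 1.313323 = 1.313323, which rounds to 1.3133.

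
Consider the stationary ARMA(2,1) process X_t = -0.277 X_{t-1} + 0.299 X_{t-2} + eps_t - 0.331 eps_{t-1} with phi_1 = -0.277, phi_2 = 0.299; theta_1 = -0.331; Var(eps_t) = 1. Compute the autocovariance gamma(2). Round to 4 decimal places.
\gamma(2) = 0.8596

Multiply the model equation by X_{t-k} and take expectations. With theta_0 = psi_0 = 1 and psi_j the MA(infinity) weights, this gives
  gamma(k) - sum_i phi_i gamma(k-i) = c_k,
  c_k = sigma^2 * sum_{j=k..q} theta_j psi_{j-k}   (c_k = 0 for k > q),
using gamma(-m) = gamma(m).
psi-weights needed (psi_j = theta_j + sum_i phi_i psi_{j-i}):
  psi_1 = theta_1 + phi_1 = -0.331 + (-0.277) = -0.608
Right-hand sides:
  c_0 = sigma^2 (1 + theta_1 psi_1) = 1 * (1 + (-0.331)(-0.608)) = 1 * 1.201248 = 1.201248
  c_1 = sigma^2 theta_1 = 1 * (-0.331) = -0.331
  c_2 = 0
Equations for k = 0, 1, 2 (AR order 2, c_2 = 0):
  (E0) gamma(0) = phi_1 gamma(1) + phi_2 gamma(2) + c_0
  (E1) gamma(1) = phi_1 gamma(0) + phi_2 gamma(1) + c_1
  (E2) gamma(2) = phi_1 gamma(1) + phi_2 gamma(0)
From (E1): gamma(1) = A gamma(0) + B with
  A = phi_1 / (1 - phi_2) = -0.277 / 0.701 = -0.39515,   B = c_1 / (1 - phi_2) = -0.331 / 0.701 = -0.472183.
Insert (E2) into (E0): gamma(0) (1 - phi_2^2) = phi_1 (1 + phi_2) gamma(1) + c_0.
  phi_1 (1 + phi_2) = (-0.277)(1.299) = -0.359823,   1 - phi_2^2 = 0.910599.
Replace gamma(1) by A gamma(0) + B and collect gamma(0):
  gamma(0) [0.910599 - (-0.359823)(-0.39515)] = (-0.359823)(-0.472183) + 1.201248
  gamma(0) * 0.768415 = 1.37115
  gamma(0) = 1.37115 / 0.768415 = 1.784388.
  gamma(1) = A gamma(0) + B = (-0.39515)(1.784388) + (-0.472183) = -1.177283.
  gamma(2) = phi_1 gamma(1) + phi_2 gamma(0) = (-0.277)(-1.177283) + (0.299)(1.784388) = 0.859639.
Therefore gamma(2) = 0.8596 (to 4 decimal places).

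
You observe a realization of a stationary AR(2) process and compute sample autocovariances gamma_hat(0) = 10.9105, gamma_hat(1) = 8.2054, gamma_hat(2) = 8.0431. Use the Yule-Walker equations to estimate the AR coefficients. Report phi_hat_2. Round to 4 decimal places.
\hat\phi_{2} = 0.3950

The Yule-Walker equations for an AR(p) process read, in matrix form,
  Gamma_p phi = r_p,   with   (Gamma_p)_{ij} = gamma(|i - j|),
                       (r_p)_i = gamma(i),   i,j = 1..p.
Substitute the sample gammas (Toeplitz matrix and right-hand side of size 2):
  Gamma_p = [[10.9105, 8.2054], [8.2054, 10.9105]]
  r_p     = [8.2054, 8.0431]
Written out:
  10.9105 phi_1 + 8.2054 phi_2 = 8.2054
  8.2054 phi_1 + 10.9105 phi_2 = 8.0431
Solve by Cramer's rule:
  det = gamma(0)^2 - gamma(1)^2 = (10.9105)^2 - (8.2054)^2 = 119.03901025 - 67.32858916 = 51.71042109
  phi_hat_1 = [gamma(1) gamma(0) - gamma(1) gamma(2)] / det = [(8.2054)(10.9105) - (8.2054)(8.0431)] / 51.71042109 = 23.52816396 / 51.71042109 = 0.455
  phi_hat_2 = [gamma(0) gamma(2) - gamma(1)^2] / det = [(10.9105)(8.0431) - (8.2054)^2] / 51.71042109 = 20.42565339 / 51.71042109 = 0.395
So phi_hat = [0.4550, 0.3950].
Therefore phi_hat_2 = 0.3950.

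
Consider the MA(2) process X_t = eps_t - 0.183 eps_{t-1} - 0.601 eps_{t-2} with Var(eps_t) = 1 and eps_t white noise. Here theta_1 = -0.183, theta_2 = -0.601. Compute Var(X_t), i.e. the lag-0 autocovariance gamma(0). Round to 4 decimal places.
\gamma(0) = 1.3947

For an MA(q) process X_t = eps_t + sum_i theta_i eps_{t-i} with
Var(eps_t) = sigma^2, the variance is
  gamma(0) = sigma^2 * (1 + sum_i theta_i^2).
  sum_i theta_i^2 = (-0.183)^2 + (-0.601)^2 = 0.033489 + 0.361201 = 0.39469.
  gamma(0) = 1 * (1 + 0.39469) = 1 * 1.39469 = 1.39469, which rounds to 1.3947.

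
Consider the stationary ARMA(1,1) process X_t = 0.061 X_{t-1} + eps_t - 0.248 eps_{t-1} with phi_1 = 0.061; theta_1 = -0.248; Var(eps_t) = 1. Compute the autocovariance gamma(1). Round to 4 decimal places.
\gamma(1) = -0.1849

Multiply the model equation by X_{t-k} and take expectations. With theta_0 = psi_0 = 1 and psi_j the MA(infinity) weights, this gives
  gamma(k) - sum_i phi_i gamma(k-i) = c_k,
  c_k = sigma^2 * sum_{j=k..q} theta_j psi_{j-k}   (c_k = 0 for k > q),
using gamma(-m) = gamma(m).
psi-weights needed (psi_j = theta_j + sum_i phi_i psi_{j-i}):
  psi_1 = theta_1 + phi_1 = -0.248 + (0.061) = -0.187
Right-hand sides:
  c_0 = sigma^2 (1 + theta_1 psi_1) = 1 * (1 + (-0.248)(-0.187)) = 1 * 1.046376 = 1.046376
  c_1 = sigma^2 theta_1 = 1 * (-0.248) = -0.248
  c_2 = 0
Equations for k = 0 and k = 1 (AR order 1):
  gamma(0) = phi_1 gamma(1) + c_0
  gamma(1) = phi_1 gamma(0) + c_1
Substituting the second into the first: gamma(0) (1 - phi_1^2) = c_0 + phi_1 c_1, so
  gamma(0) = (c_0 + phi_1 c_1) / (1 - phi_1^2) = (1.046376 + (0.061)(-0.248)) / (1 - (0.061)^2) = 1.031248 / 0.996279 = 1.0351.
  gamma(1) = phi_1 gamma(0) + c_1 = (0.061)(1.0351) + (-0.248) = -0.184859.
Therefore gamma(1) = -0.1849 (to 4 decimal places).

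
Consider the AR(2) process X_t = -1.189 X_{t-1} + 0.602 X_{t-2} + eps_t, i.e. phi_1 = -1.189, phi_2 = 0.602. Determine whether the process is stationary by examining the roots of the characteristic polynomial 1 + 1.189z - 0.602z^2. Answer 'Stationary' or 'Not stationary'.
\text{Not stationary}

The AR(p) characteristic polynomial is P(z) = 1 + 1.189z - 0.602z^2.
Stationarity requires all roots to lie outside the unit circle, i.e. |z| > 1 for every root.
Set 1 + (1.189) z + (-0.602) z^2 = 0, i.e. a z^2 + b z + c = 0 with a = -0.602, b = 1.189, c = 1.
Discriminant D = b^2 - 4ac = (1.189)^2 - 4*(-0.602)*1 = 1.413721 - (-2.408) = 3.821721.
D >= 0, so the roots are real: z = (-b +/- sqrt(D)) / (2a) = (-1.189 +/- 1.954922) / (-1.204).
  z_1 = (-1.189 + 1.954922) / (-1.204) = -0.6361,   |z_1| = 0.6361.
  z_2 = (-1.189 - 1.954922) / (-1.204) = 2.6112,   |z_2| = 2.6112.
Moduli of all roots: 0.6361, 2.6112.
All moduli strictly greater than 1? No.
Verdict: Not stationary.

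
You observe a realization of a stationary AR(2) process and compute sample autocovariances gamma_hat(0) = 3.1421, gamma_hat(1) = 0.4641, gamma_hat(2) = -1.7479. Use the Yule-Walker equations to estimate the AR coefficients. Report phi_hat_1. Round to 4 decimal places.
\hat\phi_{1} = 0.2350

The Yule-Walker equations for an AR(p) process read, in matrix form,
  Gamma_p phi = r_p,   with   (Gamma_p)_{ij} = gamma(|i - j|),
                       (r_p)_i = gamma(i),   i,j = 1..p.
Substitute the sample gammas (Toeplitz matrix and right-hand side of size 2):
  Gamma_p = [[3.1421, 0.4641], [0.4641, 3.1421]]
  r_p     = [0.4641, -1.7479]
Written out:
  3.1421 phi_1 + 0.4641 phi_2 = 0.4641
  0.4641 phi_1 + 3.1421 phi_2 = -1.7479
Solve by Cramer's rule:
  det = gamma(0)^2 - gamma(1)^2 = (3.1421)^2 - (0.4641)^2 = 9.87279241 - 0.21538881 = 9.6574036
  phi_hat_1 = [gamma(1) gamma(0) - gamma(1) gamma(2)] / det = [(0.4641)(3.1421) - (0.4641)(-1.7479)] / 9.6574036 = 2.269449 / 9.6574036 = 0.235
  phi_hat_2 = [gamma(0) gamma(2) - gamma(1)^2] / det = [(3.1421)(-1.7479) - (0.4641)^2] / 9.6574036 = -5.7074654 / 9.6574036 = -0.591
So phi_hat = [0.2350, -0.5910].
Therefore phi_hat_1 = 0.2350.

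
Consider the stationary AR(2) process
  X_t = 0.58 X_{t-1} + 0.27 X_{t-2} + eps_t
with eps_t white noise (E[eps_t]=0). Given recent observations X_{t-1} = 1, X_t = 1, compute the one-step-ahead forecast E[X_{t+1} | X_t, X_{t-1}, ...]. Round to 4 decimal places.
E[X_{t+1} \mid \mathcal F_t] = 0.8500

For an AR(p) model X_t = c + sum_i phi_i X_{t-i} + eps_t, the
one-step-ahead conditional mean is
  E[X_{t+1} | X_t, ...] = c + sum_i phi_i X_{t+1-i}.
Substitute known values:
  E[X_{t+1} | ...] = (0.58) * (1) + (0.27) * (1)
                   = 0.8500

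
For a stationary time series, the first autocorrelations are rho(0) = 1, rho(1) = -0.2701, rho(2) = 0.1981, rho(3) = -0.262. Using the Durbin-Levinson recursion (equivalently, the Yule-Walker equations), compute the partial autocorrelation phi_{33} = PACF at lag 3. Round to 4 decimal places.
\phi_{33} = -0.1969

The PACF at lag k is phi_{kk}, the last component of the solution
to the Yule-Walker system G_k phi = r_k where
  (G_k)_{ij} = rho(|i - j|), (r_k)_i = rho(i), i,j = 1..k.
Equivalently, Durbin-Levinson gives phi_{kk} iteratively:
  phi_{11} = rho(1)
  phi_{kk} = [rho(k) - sum_{j=1..k-1} phi_{k-1,j} rho(k-j)]
            / [1 - sum_{j=1..k-1} phi_{k-1,j} rho(j)],
  phi_{k,j} = phi_{k-1,j} - phi_{kk} phi_{k-1,k-j},  j = 1..k-1.
Step k = 1:
  phi_11 = rho(1) = -0.2701.
Step k = 2:
  phi_22 = [rho(2) - phi_11 rho(1)] / [1 - phi_11 rho(1)] = [0.1981 - (-0.2701)(-0.2701)] / [1 - (-0.2701)(-0.2701)]
         = 0.12514599 / 0.92704599 = 0.134994.
  Update: phi_21 = phi_11 - phi_22 phi_11 = -0.2701 - (0.134994)(-0.2701) = -0.233638.
Step k = 3:
  phi_33 = [rho(3) - phi_21 rho(2) - phi_22 rho(1)] / [1 - phi_21 rho(1) - phi_22 rho(2)]
    numerator   = -0.262 - (-0.233638)(0.1981) - (0.134994)(-0.2701) = -0.17925433
    denominator = 1 - (-0.233638)(-0.2701) - (0.134994)(0.1981) = 0.91015199
  phi_33 = -0.17925433 / 0.91015199 = -0.1969.
Therefore phi_{33} = -0.1969.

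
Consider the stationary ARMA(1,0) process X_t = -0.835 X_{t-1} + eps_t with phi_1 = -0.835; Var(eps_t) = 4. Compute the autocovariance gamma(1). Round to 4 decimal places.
\gamma(1) = -11.0313

Multiply the model equation by X_{t-k} and take expectations. With theta_0 = psi_0 = 1 and psi_j the MA(infinity) weights, this gives
  gamma(k) - sum_i phi_i gamma(k-i) = c_k,
  c_k = sigma^2 * sum_{j=k..q} theta_j psi_{j-k}   (c_k = 0 for k > q),
using gamma(-m) = gamma(m).
Pure AR (q = 0): c_0 = sigma^2 = 4, c_k = 0 for k >= 1.
Equations for k = 0 and k = 1 (AR order 1):
  gamma(0) = phi_1 gamma(1) + c_0
  gamma(1) = phi_1 gamma(0) + c_1
Substituting the second into the first: gamma(0) (1 - phi_1^2) = c_0 + phi_1 c_1, so
  gamma(0) = c_0 / (1 - phi_1^2) = 4 / (1 - (-0.835)^2) = 4 / 0.302775 = 13.21113.
  gamma(1) = phi_1 gamma(0) = (-0.835)(13.21113) = -11.031294.
Therefore gamma(1) = -11.0313 (to 4 decimal places).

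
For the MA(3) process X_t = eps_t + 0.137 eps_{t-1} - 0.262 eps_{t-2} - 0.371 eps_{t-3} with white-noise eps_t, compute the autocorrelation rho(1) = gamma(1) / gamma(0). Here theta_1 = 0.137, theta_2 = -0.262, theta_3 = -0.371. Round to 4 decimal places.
\rho(1) = 0.1619

For an MA(q) process with theta_0 = 1, the autocovariance is
  gamma(k) = sigma^2 * sum_{i=0..q-k} theta_i * theta_{i+k},
and rho(k) = gamma(k) / gamma(0). Sigma^2 cancels.
  numerator   = (1)*(0.137) + (0.137)*(-0.262) + (-0.262)*(-0.371) = 0.198308.
  denominator = (1)^2 + (0.137)^2 + (-0.262)^2 + (-0.371)^2 = 1.225054.
  rho(1) = 0.198308 / 1.225054 = 0.1619.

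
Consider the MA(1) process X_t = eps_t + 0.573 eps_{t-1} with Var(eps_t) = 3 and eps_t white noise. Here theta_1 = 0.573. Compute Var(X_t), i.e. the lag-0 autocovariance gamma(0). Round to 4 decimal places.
\gamma(0) = 3.9850

For an MA(q) process X_t = eps_t + sum_i theta_i eps_{t-i} with
Var(eps_t) = sigma^2, the variance is
  gamma(0) = sigma^2 * (1 + sum_i theta_i^2).
  sum_i theta_i^2 = (0.573)^2 = 0.328329.
  gamma(0) = 3 * (1 + 0.328329) = 3 * 1.328329 = 3.984987, which rounds to 3.9850.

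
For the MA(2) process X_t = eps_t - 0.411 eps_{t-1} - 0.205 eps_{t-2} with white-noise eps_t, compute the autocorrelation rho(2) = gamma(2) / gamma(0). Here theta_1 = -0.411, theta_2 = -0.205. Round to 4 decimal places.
\rho(2) = -0.1693

For an MA(q) process with theta_0 = 1, the autocovariance is
  gamma(k) = sigma^2 * sum_{i=0..q-k} theta_i * theta_{i+k},
and rho(k) = gamma(k) / gamma(0). Sigma^2 cancels.
  numerator   = (1)*(-0.205) = -0.205.
  denominator = (1)^2 + (-0.411)^2 + (-0.205)^2 = 1.210946.
  rho(2) = -0.205 / 1.210946 = -0.1693.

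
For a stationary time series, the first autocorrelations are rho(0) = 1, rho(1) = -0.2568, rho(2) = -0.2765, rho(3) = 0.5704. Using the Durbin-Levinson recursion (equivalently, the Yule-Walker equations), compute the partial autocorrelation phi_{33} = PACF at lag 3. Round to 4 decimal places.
\phi_{33} = 0.4690

The PACF at lag k is phi_{kk}, the last component of the solution
to the Yule-Walker system G_k phi = r_k where
  (G_k)_{ij} = rho(|i - j|), (r_k)_i = rho(i), i,j = 1..k.
Equivalently, Durbin-Levinson gives phi_{kk} iteratively:
  phi_{11} = rho(1)
  phi_{kk} = [rho(k) - sum_{j=1..k-1} phi_{k-1,j} rho(k-j)]
            / [1 - sum_{j=1..k-1} phi_{k-1,j} rho(j)],
  phi_{k,j} = phi_{k-1,j} - phi_{kk} phi_{k-1,k-j},  j = 1..k-1.
Step k = 1:
  phi_11 = rho(1) = -0.2568.
Step k = 2:
  phi_22 = [rho(2) - phi_11 rho(1)] / [1 - phi_11 rho(1)] = [-0.2765 - (-0.2568)(-0.2568)] / [1 - (-0.2568)(-0.2568)]
         = -0.34244624 / 0.93405376 = -0.366624.
  Update: phi_21 = phi_11 - phi_22 phi_11 = -0.2568 - (-0.366624)(-0.2568) = -0.350949.
Step k = 3:
  phi_33 = [rho(3) - phi_21 rho(2) - phi_22 rho(1)] / [1 - phi_21 rho(1) - phi_22 rho(2)]
    numerator   = 0.5704 - (-0.350949)(-0.2765) - (-0.366624)(-0.2568) = 0.37921365
    denominator = 1 - (-0.350949)(-0.2568) - (-0.366624)(-0.2765) = 0.80850485
  phi_33 = 0.37921365 / 0.80850485 = 0.469.
Therefore phi_{33} = 0.4690.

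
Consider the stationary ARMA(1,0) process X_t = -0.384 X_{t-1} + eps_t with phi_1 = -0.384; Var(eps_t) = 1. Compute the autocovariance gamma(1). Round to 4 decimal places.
\gamma(1) = -0.4504

Multiply the model equation by X_{t-k} and take expectations. With theta_0 = psi_0 = 1 and psi_j the MA(infinity) weights, this gives
  gamma(k) - sum_i phi_i gamma(k-i) = c_k,
  c_k = sigma^2 * sum_{j=k..q} theta_j psi_{j-k}   (c_k = 0 for k > q),
using gamma(-m) = gamma(m).
Pure AR (q = 0): c_0 = sigma^2 = 1, c_k = 0 for k >= 1.
Equations for k = 0 and k = 1 (AR order 1):
  gamma(0) = phi_1 gamma(1) + c_0
  gamma(1) = phi_1 gamma(0) + c_1
Substituting the second into the first: gamma(0) (1 - phi_1^2) = c_0 + phi_1 c_1, so
  gamma(0) = c_0 / (1 - phi_1^2) = 1 / (1 - (-0.384)^2) = 1 / 0.852544 = 1.17296.
  gamma(1) = phi_1 gamma(0) = (-0.384)(1.17296) = -0.450417.
Therefore gamma(1) = -0.4504 (to 4 decimal places).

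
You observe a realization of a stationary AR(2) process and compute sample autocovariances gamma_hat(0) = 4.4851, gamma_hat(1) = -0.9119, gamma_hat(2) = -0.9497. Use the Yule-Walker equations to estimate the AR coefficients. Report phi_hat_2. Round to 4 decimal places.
\hat\phi_{2} = -0.2640

The Yule-Walker equations for an AR(p) process read, in matrix form,
  Gamma_p phi = r_p,   with   (Gamma_p)_{ij} = gamma(|i - j|),
                       (r_p)_i = gamma(i),   i,j = 1..p.
Substitute the sample gammas (Toeplitz matrix and right-hand side of size 2):
  Gamma_p = [[4.4851, -0.9119], [-0.9119, 4.4851]]
  r_p     = [-0.9119, -0.9497]
Written out:
  4.4851 phi_1 - 0.9119 phi_2 = -0.9119
  -0.9119 phi_1 + 4.4851 phi_2 = -0.9497
Solve by Cramer's rule:
  det = gamma(0)^2 - gamma(1)^2 = (4.4851)^2 - (-0.9119)^2 = 20.11612201 - 0.83156161 = 19.2845604
  phi_hat_1 = [gamma(1) gamma(0) - gamma(1) gamma(2)] / det = [(-0.9119)(4.4851) - (-0.9119)(-0.9497)] / 19.2845604 = -4.95599412 / 19.2845604 = -0.257
  phi_hat_2 = [gamma(0) gamma(2) - gamma(1)^2] / det = [(4.4851)(-0.9497) - (-0.9119)^2] / 19.2845604 = -5.09106108 / 19.2845604 = -0.264
So phi_hat = [-0.2570, -0.2640].
Therefore phi_hat_2 = -0.2640.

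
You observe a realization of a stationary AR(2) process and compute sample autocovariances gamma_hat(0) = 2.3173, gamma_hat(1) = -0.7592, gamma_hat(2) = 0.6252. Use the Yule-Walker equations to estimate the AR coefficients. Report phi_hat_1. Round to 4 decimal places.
\hat\phi_{1} = -0.2680

The Yule-Walker equations for an AR(p) process read, in matrix form,
  Gamma_p phi = r_p,   with   (Gamma_p)_{ij} = gamma(|i - j|),
                       (r_p)_i = gamma(i),   i,j = 1..p.
Substitute the sample gammas (Toeplitz matrix and right-hand side of size 2):
  Gamma_p = [[2.3173, -0.7592], [-0.7592, 2.3173]]
  r_p     = [-0.7592, 0.6252]
Written out:
  2.3173 phi_1 - 0.7592 phi_2 = -0.7592
  -0.7592 phi_1 + 2.3173 phi_2 = 0.6252
Solve by Cramer's rule:
  det = gamma(0)^2 - gamma(1)^2 = (2.3173)^2 - (-0.7592)^2 = 5.36987929 - 0.57638464 = 4.79349465
  phi_hat_1 = [gamma(1) gamma(0) - gamma(1) gamma(2)] / det = [(-0.7592)(2.3173) - (-0.7592)(0.6252)] / 4.79349465 = -1.28464232 / 4.79349465 = -0.268
  phi_hat_2 = [gamma(0) gamma(2) - gamma(1)^2] / det = [(2.3173)(0.6252) - (-0.7592)^2] / 4.79349465 = 0.87239132 / 4.79349465 = 0.182
So phi_hat = [-0.2680, 0.1820].
Therefore phi_hat_1 = -0.2680.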